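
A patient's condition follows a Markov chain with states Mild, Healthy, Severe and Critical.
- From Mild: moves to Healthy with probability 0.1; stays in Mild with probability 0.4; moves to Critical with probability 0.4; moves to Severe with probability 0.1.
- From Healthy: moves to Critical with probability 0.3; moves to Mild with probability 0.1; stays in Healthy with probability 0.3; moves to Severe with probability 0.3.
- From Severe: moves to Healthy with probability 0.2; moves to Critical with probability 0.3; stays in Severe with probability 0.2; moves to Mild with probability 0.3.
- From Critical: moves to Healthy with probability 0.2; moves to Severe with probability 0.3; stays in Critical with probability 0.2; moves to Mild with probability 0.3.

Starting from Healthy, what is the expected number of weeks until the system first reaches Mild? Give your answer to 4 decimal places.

Let t(s) be the expected number of weeks to first reach Mild from state s, with t(Mild) = 0. Conditioning on the first week:
t(Healthy) = 1 + 0.3·t(Healthy) + 0.3·t(Severe) + 0.3·t(Critical)
t(Severe) = 1 + 0.2·t(Healthy) + 0.2·t(Severe) + 0.3·t(Critical)
t(Critical) = 1 + 0.2·t(Healthy) + 0.3·t(Severe) + 0.2·t(Critical)
Solving: t(Healthy) = 4.7826, t(Severe) = 3.9130, t(Critical) = 3.9130.
Expected weeks from Healthy to Mild: 4.7826.

4.7826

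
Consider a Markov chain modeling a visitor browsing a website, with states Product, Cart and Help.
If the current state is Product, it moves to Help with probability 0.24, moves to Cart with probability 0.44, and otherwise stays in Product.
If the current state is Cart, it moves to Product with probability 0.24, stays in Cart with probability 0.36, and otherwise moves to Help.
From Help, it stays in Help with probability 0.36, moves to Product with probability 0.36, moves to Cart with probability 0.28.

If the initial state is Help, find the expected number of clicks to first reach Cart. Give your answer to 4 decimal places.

Let t(s) be the expected number of clicks to first reach Cart from state s, with t(Cart) = 0. Conditioning on the first click:
t(Product) = 1 + 0.32·t(Product) + 0.24·t(Help)
t(Help) = 1 + 0.36·t(Product) + 0.36·t(Help)
Solving: t(Product) = 2.5229, t(Help) = 2.9817.
Expected clicks from Help to Cart: 2.9817.

2.9817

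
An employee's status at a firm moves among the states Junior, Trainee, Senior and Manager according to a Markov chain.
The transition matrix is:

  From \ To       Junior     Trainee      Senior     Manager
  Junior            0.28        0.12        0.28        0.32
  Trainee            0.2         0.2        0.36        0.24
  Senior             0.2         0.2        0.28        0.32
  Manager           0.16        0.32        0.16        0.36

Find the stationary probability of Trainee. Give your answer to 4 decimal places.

Let the stationary distribution be π with π = πP and π_1 + π_2 + π_3 + π_4 = 1.
π_1 = 0.28·π_1 + 0.2·π_2 + 0.2·π_3 + 0.16·π_4
π_2 = 0.12·π_1 + 0.2·π_2 + 0.2·π_3 + 0.32·π_4
π_3 = 0.28·π_1 + 0.36·π_2 + 0.28·π_3 + 0.16·π_4
Solving with the normalization constraint gives π = (0.2037, 0.2215, 0.2599, 0.3149).
So the stationary probability of Trainee is 0.2215.

0.2215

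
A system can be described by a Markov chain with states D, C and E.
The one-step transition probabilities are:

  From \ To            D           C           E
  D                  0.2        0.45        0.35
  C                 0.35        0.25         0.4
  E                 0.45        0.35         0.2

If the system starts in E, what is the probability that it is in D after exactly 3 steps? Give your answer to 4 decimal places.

0.3384

Propagate the distribution vector 3 steps from E.
After 0 steps: (0.0000, 0.0000, 1.0000)
After 1 step: (0.4500, 0.3500, 0.2000)
After 2 steps: (0.3025, 0.3600, 0.3375)
After 3 steps: (0.3384, 0.3443, 0.3174)
P(in D after 3 steps) = 0.3384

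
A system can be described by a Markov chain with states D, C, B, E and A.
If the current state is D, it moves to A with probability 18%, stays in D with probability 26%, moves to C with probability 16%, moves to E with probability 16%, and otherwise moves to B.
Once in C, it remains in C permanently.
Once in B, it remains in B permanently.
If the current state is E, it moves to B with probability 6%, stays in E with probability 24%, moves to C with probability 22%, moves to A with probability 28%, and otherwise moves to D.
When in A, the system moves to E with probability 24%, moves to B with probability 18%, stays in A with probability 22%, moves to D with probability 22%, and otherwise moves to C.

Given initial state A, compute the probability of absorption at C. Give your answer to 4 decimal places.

Let h(s) be the probability of absorption at C starting from transient state s. Then h(C) = 1 and h(B) = 0. By first-step analysis:
h(D) = 0.26·h(D) + 0.16·1 + 0.24·0 + 0.16·h(E) + 0.18·h(A)
h(E) = 0.2·h(D) + 0.22·1 + 0.06·0 + 0.24·h(E) + 0.28·h(A)
h(A) = 0.22·h(D) + 0.14·1 + 0.18·0 + 0.24·h(E) + 0.22·h(A)
Solving: h(D) = 0.4644, h(E) = 0.5933, h(A) = 0.4930.
Starting from A, the probability is 0.4930.

0.4930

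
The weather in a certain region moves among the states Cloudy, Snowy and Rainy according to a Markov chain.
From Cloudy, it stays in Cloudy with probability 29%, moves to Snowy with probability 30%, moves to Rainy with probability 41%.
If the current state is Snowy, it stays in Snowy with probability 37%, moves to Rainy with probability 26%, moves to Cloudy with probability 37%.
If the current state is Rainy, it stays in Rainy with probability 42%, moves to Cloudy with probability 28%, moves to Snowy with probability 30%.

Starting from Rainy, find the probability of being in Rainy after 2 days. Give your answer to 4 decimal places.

0.3692

Sum over the intermediate state after 1 day:
P = P(Rainy→Cloudy)·P(Cloudy→Rainy) + P(Rainy→Snowy)·P(Snowy→Rainy) + P(Rainy→Rainy)·P(Rainy→Rainy)
  = 0.28×0.41 + 0.3×0.26 + 0.42×0.42
  = 0.1148 + 0.0780 + 0.1764 = 0.3692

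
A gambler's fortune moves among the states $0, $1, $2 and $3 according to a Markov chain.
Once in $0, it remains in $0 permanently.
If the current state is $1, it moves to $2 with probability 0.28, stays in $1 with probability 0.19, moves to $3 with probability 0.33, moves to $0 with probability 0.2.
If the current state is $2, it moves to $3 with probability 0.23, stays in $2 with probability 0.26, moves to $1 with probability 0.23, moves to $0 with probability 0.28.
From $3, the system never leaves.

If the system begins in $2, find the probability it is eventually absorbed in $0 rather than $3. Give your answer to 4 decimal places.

Let h(s) be the probability of absorption at $0 starting from transient state s. Then h($0) = 1 and h($3) = 0. By first-step analysis:
h($1) = 0.2·1 + 0.19·h($1) + 0.28·h($2) + 0.33·0
h($2) = 0.28·1 + 0.23·h($1) + 0.26·h($2) + 0.23·0
Solving: h($1) = 0.4232, h($2) = 0.5099.
Starting from $2, the probability is 0.5099.

0.5099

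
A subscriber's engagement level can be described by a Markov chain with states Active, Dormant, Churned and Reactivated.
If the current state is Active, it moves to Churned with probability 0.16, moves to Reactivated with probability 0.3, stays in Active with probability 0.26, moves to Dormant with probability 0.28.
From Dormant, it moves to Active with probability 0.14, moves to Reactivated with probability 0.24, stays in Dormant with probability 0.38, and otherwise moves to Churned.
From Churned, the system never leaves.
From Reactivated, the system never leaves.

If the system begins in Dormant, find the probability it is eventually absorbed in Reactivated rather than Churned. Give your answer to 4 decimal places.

Let h(s) be the probability of absorption at Reactivated starting from transient state s. Then h(Reactivated) = 1 and h(Churned) = 0. By first-step analysis:
h(Active) = 0.26·h(Active) + 0.28·h(Dormant) + 0.16·0 + 0.3·1
h(Dormant) = 0.14·h(Active) + 0.38·h(Dormant) + 0.24·0 + 0.24·1
Solving: h(Active) = 0.6034, h(Dormant) = 0.5234.
Starting from Dormant, the probability is 0.5234.

0.5234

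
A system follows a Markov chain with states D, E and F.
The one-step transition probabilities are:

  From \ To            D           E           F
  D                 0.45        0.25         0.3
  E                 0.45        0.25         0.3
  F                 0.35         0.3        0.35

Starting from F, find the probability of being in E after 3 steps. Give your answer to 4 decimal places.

Propagate the distribution vector 3 steps from F.
After 0 steps: (0.0000, 0.0000, 1.0000)
After 1 step: (0.3500, 0.3000, 0.3500)
After 2 steps: (0.4150, 0.2675, 0.3175)
After 3 steps: (0.4183, 0.2659, 0.3159)
P(in E after 3 steps) = 0.2659

0.2659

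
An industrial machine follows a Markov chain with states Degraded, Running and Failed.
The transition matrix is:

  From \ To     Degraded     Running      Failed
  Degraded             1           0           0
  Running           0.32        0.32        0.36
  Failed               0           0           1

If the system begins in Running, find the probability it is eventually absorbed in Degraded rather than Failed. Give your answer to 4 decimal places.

0.4706

Let h(s) be the probability of absorption at Degraded starting from transient state s. Then h(Degraded) = 1 and h(Failed) = 0. By first-step analysis:
h(Running) = 0.32·1 + 0.32·h(Running) + 0.36·0
Solving: h(Running) = 0.4706.
Starting from Running, the probability is 0.4706.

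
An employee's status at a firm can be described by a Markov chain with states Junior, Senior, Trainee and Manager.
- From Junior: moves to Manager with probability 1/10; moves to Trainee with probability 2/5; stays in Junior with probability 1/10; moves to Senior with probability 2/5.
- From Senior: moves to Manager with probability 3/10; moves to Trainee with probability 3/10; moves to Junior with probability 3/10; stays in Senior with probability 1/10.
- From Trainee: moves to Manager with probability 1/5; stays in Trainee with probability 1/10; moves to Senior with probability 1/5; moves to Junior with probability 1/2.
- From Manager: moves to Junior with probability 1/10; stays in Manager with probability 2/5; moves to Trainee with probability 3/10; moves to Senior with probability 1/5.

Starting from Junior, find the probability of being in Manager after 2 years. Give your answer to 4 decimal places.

0.2500

Propagate the distribution vector 2 years from Junior.
After 0 years: (1.0000, 0.0000, 0.0000, 0.0000)
After 1 year: (0.1000, 0.4000, 0.4000, 0.1000)
After 2 years: (0.3400, 0.1800, 0.2300, 0.2500)
P(in Manager after 2 years) = 0.2500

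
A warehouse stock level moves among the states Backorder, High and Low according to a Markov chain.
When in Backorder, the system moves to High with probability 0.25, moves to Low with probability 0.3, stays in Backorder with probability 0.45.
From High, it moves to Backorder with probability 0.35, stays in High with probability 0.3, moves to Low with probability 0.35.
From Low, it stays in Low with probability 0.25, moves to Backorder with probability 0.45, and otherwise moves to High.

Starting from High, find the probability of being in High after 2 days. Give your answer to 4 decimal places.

0.2825

Sum over the intermediate state after 1 day:
P = P(High→Backorder)·P(Backorder→High) + P(High→High)·P(High→High) + P(High→Low)·P(Low→High)
  = 0.35×0.25 + 0.3×0.3 + 0.35×0.3
  = 0.0875 + 0.0900 + 0.1050 = 0.2825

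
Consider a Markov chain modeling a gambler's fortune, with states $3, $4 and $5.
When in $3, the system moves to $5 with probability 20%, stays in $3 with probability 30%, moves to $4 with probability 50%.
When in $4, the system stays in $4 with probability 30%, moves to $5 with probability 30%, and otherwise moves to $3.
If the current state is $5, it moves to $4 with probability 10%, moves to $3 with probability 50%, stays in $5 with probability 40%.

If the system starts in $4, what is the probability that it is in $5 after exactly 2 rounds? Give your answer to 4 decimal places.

Sum over the intermediate state after 1 round:
P = P($4→$3)·P($3→$5) + P($4→$4)·P($4→$5) + P($4→$5)·P($5→$5)
  = 0.4×0.2 + 0.3×0.3 + 0.3×0.4
  = 0.0800 + 0.0900 + 0.1200 = 0.2900

0.2900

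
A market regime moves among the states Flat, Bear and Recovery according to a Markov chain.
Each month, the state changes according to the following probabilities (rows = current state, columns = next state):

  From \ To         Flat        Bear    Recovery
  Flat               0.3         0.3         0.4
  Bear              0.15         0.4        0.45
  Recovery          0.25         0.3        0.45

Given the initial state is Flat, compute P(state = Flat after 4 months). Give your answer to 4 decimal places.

0.2281

Propagate the distribution vector 4 months from Flat.
After 0 months: (1.0000, 0.0000, 0.0000)
After 1 month: (0.3000, 0.3000, 0.4000)
After 2 months: (0.2350, 0.3300, 0.4350)
After 3 months: (0.2288, 0.3330, 0.4383)
After 4 months: (0.2281, 0.3333, 0.4386)
P(in Flat after 4 months) = 0.2281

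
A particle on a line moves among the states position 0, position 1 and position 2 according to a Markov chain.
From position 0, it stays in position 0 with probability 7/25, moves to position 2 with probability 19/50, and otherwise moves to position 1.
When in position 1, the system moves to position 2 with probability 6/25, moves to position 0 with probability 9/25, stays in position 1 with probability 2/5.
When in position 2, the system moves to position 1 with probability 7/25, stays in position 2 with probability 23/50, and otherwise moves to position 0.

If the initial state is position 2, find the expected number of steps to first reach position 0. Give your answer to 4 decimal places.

3.4268

Let t(s) be the expected number of steps to first reach position 0 from state s, with t(position 0) = 0. Conditioning on the first step:
t(position 1) = 1 + 0.4·t(position 1) + 0.24·t(position 2)
t(position 2) = 1 + 0.28·t(position 1) + 0.46·t(position 2)
Solving: t(position 1) = 3.0374, t(position 2) = 3.4268.
Expected steps from position 2 to position 0: 3.4268.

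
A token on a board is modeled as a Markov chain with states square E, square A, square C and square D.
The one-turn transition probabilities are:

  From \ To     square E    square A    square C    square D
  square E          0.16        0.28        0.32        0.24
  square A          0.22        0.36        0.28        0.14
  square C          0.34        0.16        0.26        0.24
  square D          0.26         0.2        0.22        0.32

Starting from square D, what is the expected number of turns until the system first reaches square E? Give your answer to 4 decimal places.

3.6981

Let t(s) be the expected number of turns to first reach square E from state s, with t(square E) = 0. Conditioning on the first turn:
t(square A) = 1 + 0.36·t(square A) + 0.28·t(square C) + 0.14·t(square D)
t(square C) = 1 + 0.16·t(square A) + 0.26·t(square C) + 0.24·t(square D)
t(square D) = 1 + 0.2·t(square A) + 0.22·t(square C) + 0.32·t(square D)
Solving: t(square A) = 3.8518, t(square C) = 3.3836, t(square D) = 3.6981.
Expected turns from square D to square E: 3.6981.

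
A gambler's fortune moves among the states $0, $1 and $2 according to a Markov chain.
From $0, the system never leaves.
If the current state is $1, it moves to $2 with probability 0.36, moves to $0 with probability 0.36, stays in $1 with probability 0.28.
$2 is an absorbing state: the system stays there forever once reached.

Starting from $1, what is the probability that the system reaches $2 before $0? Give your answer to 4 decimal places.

Let h(s) be the probability of absorption at $2 starting from transient state s. Then h($2) = 1 and h($0) = 0. By first-step analysis:
h($1) = 0.36·0 + 0.28·h($1) + 0.36·1
Solving: h($1) = 0.5000.
Starting from $1, the probability is 0.5000.

0.5000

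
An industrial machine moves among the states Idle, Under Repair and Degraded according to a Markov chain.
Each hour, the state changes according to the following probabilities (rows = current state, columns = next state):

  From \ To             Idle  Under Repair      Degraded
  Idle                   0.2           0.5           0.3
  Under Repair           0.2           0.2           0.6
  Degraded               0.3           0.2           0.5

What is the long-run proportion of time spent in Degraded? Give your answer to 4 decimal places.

0.4779

Let the stationary distribution be π with π = πP and π_1 + π_2 + π_3 = 1.
π_1 = 0.2·π_1 + 0.2·π_2 + 0.3·π_3
π_2 = 0.5·π_1 + 0.2·π_2 + 0.2·π_3
Solving with the normalization constraint gives π = (0.2478, 0.2743, 0.4779).
So the stationary probability of Degraded is 0.4779.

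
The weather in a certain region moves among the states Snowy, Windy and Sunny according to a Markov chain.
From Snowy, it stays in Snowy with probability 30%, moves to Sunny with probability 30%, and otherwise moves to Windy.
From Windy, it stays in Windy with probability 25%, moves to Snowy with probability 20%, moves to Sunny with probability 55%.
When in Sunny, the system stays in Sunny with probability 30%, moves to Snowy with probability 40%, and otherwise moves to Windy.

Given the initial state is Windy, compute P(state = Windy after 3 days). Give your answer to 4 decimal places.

Propagate the distribution vector 3 days from Windy.
After 0 days: (0.0000, 1.0000, 0.0000)
After 1 day: (0.2000, 0.2500, 0.5500)
After 2 days: (0.3300, 0.3075, 0.3625)
After 3 days: (0.3055, 0.3176, 0.3769)
P(in Windy after 3 days) = 0.3176

0.3176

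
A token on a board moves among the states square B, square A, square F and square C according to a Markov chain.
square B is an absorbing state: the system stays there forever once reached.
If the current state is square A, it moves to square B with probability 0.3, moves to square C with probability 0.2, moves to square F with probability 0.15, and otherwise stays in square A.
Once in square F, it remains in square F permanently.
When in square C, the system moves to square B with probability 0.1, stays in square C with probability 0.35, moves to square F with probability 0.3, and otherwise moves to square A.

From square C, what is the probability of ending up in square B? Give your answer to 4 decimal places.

0.3758

Let h(s) be the probability of absorption at square B starting from transient state s. Then h(square B) = 1 and h(square F) = 0. By first-step analysis:
h(square A) = 0.3·1 + 0.35·h(square A) + 0.15·0 + 0.2·h(square C)
h(square C) = 0.1·1 + 0.25·h(square A) + 0.3·0 + 0.35·h(square C)
Solving: h(square A) = 0.5772, h(square C) = 0.3758.
Starting from square C, the probability is 0.3758.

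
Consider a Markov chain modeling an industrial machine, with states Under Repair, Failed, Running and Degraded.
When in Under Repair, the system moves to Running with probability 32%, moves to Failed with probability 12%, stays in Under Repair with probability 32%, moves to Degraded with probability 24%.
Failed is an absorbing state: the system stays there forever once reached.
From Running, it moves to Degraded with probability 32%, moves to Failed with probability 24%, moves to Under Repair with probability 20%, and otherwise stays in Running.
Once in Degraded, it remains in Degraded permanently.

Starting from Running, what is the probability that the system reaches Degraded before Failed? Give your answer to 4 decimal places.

0.5866

Let h(s) be the probability of absorption at Degraded starting from transient state s. Then h(Degraded) = 1 and h(Failed) = 0. By first-step analysis:
h(Under Repair) = 0.32·h(Under Repair) + 0.12·0 + 0.32·h(Running) + 0.24·1
h(Running) = 0.2·h(Under Repair) + 0.24·0 + 0.24·h(Running) + 0.32·1
Solving: h(Under Repair) = 0.6290, h(Running) = 0.5866.
Starting from Running, the probability is 0.5866.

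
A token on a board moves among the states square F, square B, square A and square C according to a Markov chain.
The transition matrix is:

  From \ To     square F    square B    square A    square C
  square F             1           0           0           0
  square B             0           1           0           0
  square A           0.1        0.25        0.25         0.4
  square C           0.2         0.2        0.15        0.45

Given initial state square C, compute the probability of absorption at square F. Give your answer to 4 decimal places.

0.4681

Let h(s) be the probability of absorption at square F starting from transient state s. Then h(square F) = 1 and h(square B) = 0. By first-step analysis:
h(square A) = 0.1·1 + 0.25·0 + 0.25·h(square A) + 0.4·h(square C)
h(square C) = 0.2·1 + 0.2·0 + 0.15·h(square A) + 0.45·h(square C)
Solving: h(square A) = 0.3830, h(square C) = 0.4681.
Starting from square C, the probability is 0.4681.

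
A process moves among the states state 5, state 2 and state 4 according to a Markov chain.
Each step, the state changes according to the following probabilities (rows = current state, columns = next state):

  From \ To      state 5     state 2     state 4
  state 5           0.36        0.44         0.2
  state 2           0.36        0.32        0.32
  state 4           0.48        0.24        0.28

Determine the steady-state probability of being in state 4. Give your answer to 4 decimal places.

Let the stationary distribution be π with π = πP and π_1 + π_2 + π_3 = 1.
π_1 = 0.36·π_1 + 0.36·π_2 + 0.48·π_3
π_2 = 0.44·π_1 + 0.32·π_2 + 0.24·π_3
Solving with the normalization constraint gives π = (0.3915, 0.3460, 0.2625).
So the stationary probability of state 4 is 0.2625.

0.2625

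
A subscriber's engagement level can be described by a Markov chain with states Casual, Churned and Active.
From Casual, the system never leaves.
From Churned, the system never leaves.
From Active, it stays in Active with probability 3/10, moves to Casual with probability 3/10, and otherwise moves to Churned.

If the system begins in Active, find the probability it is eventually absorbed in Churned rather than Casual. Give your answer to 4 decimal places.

Let h(s) be the probability of absorption at Churned starting from transient state s. Then h(Churned) = 1 and h(Casual) = 0. By first-step analysis:
h(Active) = 0.3·0 + 0.4·1 + 0.3·h(Active)
Solving: h(Active) = 0.5714.
Starting from Active, the probability is 0.5714.

0.5714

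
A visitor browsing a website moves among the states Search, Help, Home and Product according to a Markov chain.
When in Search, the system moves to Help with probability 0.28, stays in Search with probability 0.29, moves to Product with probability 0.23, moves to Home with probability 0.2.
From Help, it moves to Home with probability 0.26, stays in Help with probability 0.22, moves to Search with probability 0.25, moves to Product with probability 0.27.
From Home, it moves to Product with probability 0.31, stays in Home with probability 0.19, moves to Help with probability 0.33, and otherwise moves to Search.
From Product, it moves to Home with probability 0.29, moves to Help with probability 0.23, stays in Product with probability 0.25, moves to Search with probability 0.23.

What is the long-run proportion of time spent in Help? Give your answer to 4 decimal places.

0.2629

Let the stationary distribution be π with π = πP and π_1 + π_2 + π_3 + π_4 = 1.
π_1 = 0.29·π_1 + 0.25·π_2 + 0.17·π_3 + 0.23·π_4
π_2 = 0.28·π_1 + 0.22·π_2 + 0.33·π_3 + 0.23·π_4
π_3 = 0.2·π_1 + 0.26·π_2 + 0.19·π_3 + 0.29·π_4
Solving with the normalization constraint gives π = (0.2351, 0.2629, 0.2372, 0.2648).
So the stationary probability of Help is 0.2629.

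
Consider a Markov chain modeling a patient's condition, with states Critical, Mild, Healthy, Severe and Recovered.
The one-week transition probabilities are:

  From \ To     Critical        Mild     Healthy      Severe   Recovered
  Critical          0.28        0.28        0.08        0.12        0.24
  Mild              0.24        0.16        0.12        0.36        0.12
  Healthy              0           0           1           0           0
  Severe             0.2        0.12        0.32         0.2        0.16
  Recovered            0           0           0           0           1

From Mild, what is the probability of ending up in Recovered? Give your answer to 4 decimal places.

Let h(s) be the probability of absorption at Recovered starting from transient state s. Then h(Recovered) = 1 and h(Healthy) = 0. By first-step analysis:
h(Critical) = 0.28·h(Critical) + 0.28·h(Mild) + 0.08·0 + 0.12·h(Severe) + 0.24·1
h(Mild) = 0.24·h(Critical) + 0.16·h(Mild) + 0.12·0 + 0.36·h(Severe) + 0.12·1
h(Severe) = 0.2·h(Critical) + 0.12·h(Mild) + 0.32·0 + 0.2·h(Severe) + 0.16·1
Solving: h(Critical) = 0.5962, h(Mild) = 0.4946, h(Severe) = 0.4232.
Starting from Mild, the probability is 0.4946.

0.4946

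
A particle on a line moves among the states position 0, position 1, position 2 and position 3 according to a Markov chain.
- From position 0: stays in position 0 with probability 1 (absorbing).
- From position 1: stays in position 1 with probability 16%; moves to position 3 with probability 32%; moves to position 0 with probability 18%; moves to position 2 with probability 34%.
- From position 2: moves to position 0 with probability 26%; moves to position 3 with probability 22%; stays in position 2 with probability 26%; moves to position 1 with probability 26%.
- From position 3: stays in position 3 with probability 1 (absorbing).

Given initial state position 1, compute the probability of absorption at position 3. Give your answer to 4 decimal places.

Let h(s) be the probability of absorption at position 3 starting from transient state s. Then h(position 3) = 1 and h(position 0) = 0. By first-step analysis:
h(position 1) = 0.18·0 + 0.16·h(position 1) + 0.34·h(position 2) + 0.32·1
h(position 2) = 0.26·0 + 0.26·h(position 1) + 0.26·h(position 2) + 0.22·1
Solving: h(position 1) = 0.5844, h(position 2) = 0.5026.
Starting from position 1, the probability is 0.5844.

0.5844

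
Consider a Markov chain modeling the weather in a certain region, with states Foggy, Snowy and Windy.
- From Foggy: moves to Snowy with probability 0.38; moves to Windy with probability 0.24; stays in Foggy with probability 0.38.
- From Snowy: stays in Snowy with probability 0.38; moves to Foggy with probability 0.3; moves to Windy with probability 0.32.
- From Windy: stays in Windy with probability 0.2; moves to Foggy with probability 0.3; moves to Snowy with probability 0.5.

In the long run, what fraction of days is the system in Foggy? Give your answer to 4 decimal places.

0.3261

Let the stationary distribution be π with π = πP and π_1 + π_2 + π_3 = 1.
π_1 = 0.38·π_1 + 0.3·π_2 + 0.3·π_3
π_2 = 0.38·π_1 + 0.38·π_2 + 0.5·π_3
Solving with the normalization constraint gives π = (0.3261, 0.4115, 0.2624).
So the stationary probability of Foggy is 0.3261.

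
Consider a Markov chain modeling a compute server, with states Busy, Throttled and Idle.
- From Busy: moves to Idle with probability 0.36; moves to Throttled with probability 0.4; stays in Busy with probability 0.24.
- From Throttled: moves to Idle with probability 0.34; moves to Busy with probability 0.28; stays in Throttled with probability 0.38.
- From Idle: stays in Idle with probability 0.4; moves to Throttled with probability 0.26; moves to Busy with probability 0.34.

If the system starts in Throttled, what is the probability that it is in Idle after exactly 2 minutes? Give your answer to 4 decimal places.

Sum over the intermediate state after 1 minute:
P = P(Throttled→Busy)·P(Busy→Idle) + P(Throttled→Throttled)·P(Throttled→Idle) + P(Throttled→Idle)·P(Idle→Idle)
  = 0.28×0.36 + 0.38×0.34 + 0.34×0.4
  = 0.1008 + 0.1292 + 0.1360 = 0.3660

0.3660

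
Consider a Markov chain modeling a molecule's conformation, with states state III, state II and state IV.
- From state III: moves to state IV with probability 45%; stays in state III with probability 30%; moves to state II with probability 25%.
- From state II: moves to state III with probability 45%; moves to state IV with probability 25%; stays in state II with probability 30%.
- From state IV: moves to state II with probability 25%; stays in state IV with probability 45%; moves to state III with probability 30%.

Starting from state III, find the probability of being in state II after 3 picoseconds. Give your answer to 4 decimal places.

0.2631

Propagate the distribution vector 3 picoseconds from state III.
After 0 picoseconds: (1.0000, 0.0000, 0.0000)
After 1 picosecond: (0.3000, 0.2500, 0.4500)
After 2 picoseconds: (0.3375, 0.2625, 0.4000)
After 3 picoseconds: (0.3394, 0.2631, 0.3975)
P(in state II after 3 picoseconds) = 0.2631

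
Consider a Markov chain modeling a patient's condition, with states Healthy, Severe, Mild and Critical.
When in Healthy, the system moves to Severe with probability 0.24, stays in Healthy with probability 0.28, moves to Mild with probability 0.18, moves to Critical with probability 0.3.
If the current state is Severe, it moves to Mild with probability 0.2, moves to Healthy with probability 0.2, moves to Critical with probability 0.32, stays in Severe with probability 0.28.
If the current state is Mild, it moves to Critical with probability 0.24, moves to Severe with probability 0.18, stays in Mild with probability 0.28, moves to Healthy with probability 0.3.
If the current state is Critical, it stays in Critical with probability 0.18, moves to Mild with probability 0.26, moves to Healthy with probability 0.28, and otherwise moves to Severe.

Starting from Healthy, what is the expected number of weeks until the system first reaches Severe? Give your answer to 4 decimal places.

Let t(s) be the expected number of weeks to first reach Severe from state s, with t(Severe) = 0. Conditioning on the first week:
t(Healthy) = 1 + 0.28·t(Healthy) + 0.18·t(Mild) + 0.3·t(Critical)
t(Mild) = 1 + 0.3·t(Healthy) + 0.28·t(Mild) + 0.24·t(Critical)
t(Critical) = 1 + 0.28·t(Healthy) + 0.26·t(Mild) + 0.18·t(Critical)
Solving: t(Healthy) = 4.2217, t(Mild) = 4.5118, t(Critical) = 4.0916.
Expected weeks from Healthy to Severe: 4.2217.

4.2217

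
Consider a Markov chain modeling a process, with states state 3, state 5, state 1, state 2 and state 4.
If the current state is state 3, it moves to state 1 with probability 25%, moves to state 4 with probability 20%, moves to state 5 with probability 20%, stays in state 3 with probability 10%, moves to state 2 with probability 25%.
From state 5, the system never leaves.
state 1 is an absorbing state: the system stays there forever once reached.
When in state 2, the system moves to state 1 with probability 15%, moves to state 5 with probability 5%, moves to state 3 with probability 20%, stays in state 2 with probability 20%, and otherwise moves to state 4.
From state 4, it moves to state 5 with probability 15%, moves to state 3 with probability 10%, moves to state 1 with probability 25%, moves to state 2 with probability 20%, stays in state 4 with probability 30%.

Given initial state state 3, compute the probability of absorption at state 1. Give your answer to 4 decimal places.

Let h(s) be the probability of absorption at state 1 starting from transient state s. Then h(state 1) = 1 and h(state 5) = 0. By first-step analysis:
h(state 3) = 0.1·h(state 3) + 0.2·0 + 0.25·1 + 0.25·h(state 2) + 0.2·h(state 4)
h(state 2) = 0.2·h(state 3) + 0.05·0 + 0.15·1 + 0.2·h(state 2) + 0.4·h(state 4)
h(state 4) = 0.1·h(state 3) + 0.15·0 + 0.25·1 + 0.2·h(state 2) + 0.3·h(state 4)
Solving: h(state 3) = 0.5985, h(state 2) = 0.6515, h(state 4) = 0.6288.
Starting from state 3, the probability is 0.5985.

0.5985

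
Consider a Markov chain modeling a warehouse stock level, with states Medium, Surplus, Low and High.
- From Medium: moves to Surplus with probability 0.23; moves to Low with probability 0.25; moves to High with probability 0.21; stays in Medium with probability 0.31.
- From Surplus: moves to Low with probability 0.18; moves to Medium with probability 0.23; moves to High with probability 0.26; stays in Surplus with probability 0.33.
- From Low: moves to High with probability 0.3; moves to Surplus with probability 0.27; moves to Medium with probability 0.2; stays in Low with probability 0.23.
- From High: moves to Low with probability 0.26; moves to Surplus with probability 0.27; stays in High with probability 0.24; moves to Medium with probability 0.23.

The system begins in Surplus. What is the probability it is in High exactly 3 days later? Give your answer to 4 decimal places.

Propagate the distribution vector 3 days from Surplus.
After 0 days: (0.0000, 1.0000, 0.0000, 0.0000)
After 1 day: (0.2300, 0.3300, 0.1800, 0.2600)
After 2 days: (0.2430, 0.2806, 0.2259, 0.2505)
After 3 days: (0.2427, 0.2771, 0.2283, 0.2519)
P(in High after 3 days) = 0.2519

0.2519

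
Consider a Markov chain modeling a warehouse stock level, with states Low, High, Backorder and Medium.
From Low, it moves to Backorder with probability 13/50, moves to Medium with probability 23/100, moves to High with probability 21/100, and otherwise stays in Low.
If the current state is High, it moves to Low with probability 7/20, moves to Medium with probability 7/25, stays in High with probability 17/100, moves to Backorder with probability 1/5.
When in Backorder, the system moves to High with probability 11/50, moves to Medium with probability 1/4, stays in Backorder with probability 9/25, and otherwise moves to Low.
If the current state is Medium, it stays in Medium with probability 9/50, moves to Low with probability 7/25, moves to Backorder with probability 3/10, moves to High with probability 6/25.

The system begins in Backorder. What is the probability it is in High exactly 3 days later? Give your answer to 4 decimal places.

Propagate the distribution vector 3 days from Backorder.
After 0 days: (0.0000, 0.0000, 1.0000, 0.0000)
After 1 day: (0.1700, 0.2200, 0.3600, 0.2500)
After 2 days: (0.2592, 0.2123, 0.2928, 0.2357)
After 3 days: (0.2678, 0.2115, 0.2860, 0.2347)
P(in High after 3 days) = 0.2115

0.2115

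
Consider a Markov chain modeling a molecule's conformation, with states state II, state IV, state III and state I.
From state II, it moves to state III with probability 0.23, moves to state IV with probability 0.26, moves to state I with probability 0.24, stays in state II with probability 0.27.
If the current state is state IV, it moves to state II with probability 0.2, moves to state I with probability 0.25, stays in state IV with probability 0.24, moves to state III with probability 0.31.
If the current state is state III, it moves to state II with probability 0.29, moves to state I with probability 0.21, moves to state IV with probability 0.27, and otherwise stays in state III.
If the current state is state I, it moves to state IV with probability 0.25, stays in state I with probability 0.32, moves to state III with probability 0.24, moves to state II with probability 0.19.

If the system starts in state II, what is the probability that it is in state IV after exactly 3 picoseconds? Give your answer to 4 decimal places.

Propagate the distribution vector 3 picoseconds from state II.
After 0 picoseconds: (1.0000, 0.0000, 0.0000, 0.0000)
After 1 picosecond: (0.2700, 0.2600, 0.2300, 0.2400)
After 2 picoseconds: (0.2372, 0.2547, 0.2532, 0.2549)
After 3 picoseconds: (0.2368, 0.2549, 0.2529, 0.2553)
P(in state IV after 3 picoseconds) = 0.2549

0.2549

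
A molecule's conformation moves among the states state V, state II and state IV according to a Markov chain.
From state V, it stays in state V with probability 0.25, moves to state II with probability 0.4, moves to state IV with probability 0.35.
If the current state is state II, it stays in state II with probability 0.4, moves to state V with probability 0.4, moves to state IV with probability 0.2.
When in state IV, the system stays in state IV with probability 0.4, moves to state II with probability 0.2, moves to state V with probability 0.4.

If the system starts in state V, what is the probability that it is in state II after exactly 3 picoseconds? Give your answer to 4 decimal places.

0.3385

Propagate the distribution vector 3 picoseconds from state V.
After 0 picoseconds: (1.0000, 0.0000, 0.0000)
After 1 picosecond: (0.2500, 0.4000, 0.3500)
After 2 picoseconds: (0.3625, 0.3300, 0.3075)
After 3 picoseconds: (0.3456, 0.3385, 0.3159)
P(in state II after 3 picoseconds) = 0.3385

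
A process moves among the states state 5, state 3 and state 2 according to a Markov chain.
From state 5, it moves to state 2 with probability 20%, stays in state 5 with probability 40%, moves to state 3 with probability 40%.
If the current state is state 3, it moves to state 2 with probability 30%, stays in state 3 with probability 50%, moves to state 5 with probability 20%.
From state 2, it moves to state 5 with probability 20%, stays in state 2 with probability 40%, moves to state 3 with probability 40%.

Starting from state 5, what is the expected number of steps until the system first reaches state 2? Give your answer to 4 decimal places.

Let t(s) be the expected number of steps to first reach state 2 from state s, with t(state 2) = 0. Conditioning on the first step:
t(state 5) = 1 + 0.4·t(state 5) + 0.4·t(state 3)
t(state 3) = 1 + 0.2·t(state 5) + 0.5·t(state 3)
Solving: t(state 5) = 4.0909, t(state 3) = 3.6364.
Expected steps from state 5 to state 2: 4.0909.

4.0909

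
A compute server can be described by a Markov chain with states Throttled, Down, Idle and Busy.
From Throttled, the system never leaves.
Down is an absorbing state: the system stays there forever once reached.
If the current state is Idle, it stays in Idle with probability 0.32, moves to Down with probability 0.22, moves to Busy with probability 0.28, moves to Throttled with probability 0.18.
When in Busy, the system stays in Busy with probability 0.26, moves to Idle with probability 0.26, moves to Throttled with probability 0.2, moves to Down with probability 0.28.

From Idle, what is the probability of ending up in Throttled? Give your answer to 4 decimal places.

Let h(s) be the probability of absorption at Throttled starting from transient state s. Then h(Throttled) = 1 and h(Down) = 0. By first-step analysis:
h(Idle) = 0.18·1 + 0.22·0 + 0.32·h(Idle) + 0.28·h(Busy)
h(Busy) = 0.2·1 + 0.28·0 + 0.26·h(Idle) + 0.26·h(Busy)
Solving: h(Idle) = 0.4396, h(Busy) = 0.4247.
Starting from Idle, the probability is 0.4396.

0.4396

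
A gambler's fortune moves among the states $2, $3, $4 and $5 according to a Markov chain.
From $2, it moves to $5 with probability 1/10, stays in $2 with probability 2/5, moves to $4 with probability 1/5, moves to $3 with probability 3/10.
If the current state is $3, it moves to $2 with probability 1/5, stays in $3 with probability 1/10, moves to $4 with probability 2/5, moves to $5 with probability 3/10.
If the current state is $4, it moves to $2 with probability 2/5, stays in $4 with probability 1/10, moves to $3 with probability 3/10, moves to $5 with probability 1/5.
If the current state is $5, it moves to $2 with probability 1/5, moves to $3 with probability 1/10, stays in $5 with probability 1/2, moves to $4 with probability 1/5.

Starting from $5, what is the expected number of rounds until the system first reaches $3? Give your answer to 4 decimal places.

Let t(s) be the expected number of rounds to first reach $3 from state s, with t($3) = 0. Conditioning on the first round:
t($2) = 1 + 0.4·t($2) + 0.2·t($4) + 0.1·t($5)
t($4) = 1 + 0.4·t($2) + 0.1·t($4) + 0.2·t($5)
t($5) = 1 + 0.2·t($2) + 0.2·t($4) + 0.5·t($5)
Solving: t($2) = 3.8372, t($4) = 3.9535, t($5) = 5.1163.
Expected rounds from $5 to $3: 5.1163.

5.1163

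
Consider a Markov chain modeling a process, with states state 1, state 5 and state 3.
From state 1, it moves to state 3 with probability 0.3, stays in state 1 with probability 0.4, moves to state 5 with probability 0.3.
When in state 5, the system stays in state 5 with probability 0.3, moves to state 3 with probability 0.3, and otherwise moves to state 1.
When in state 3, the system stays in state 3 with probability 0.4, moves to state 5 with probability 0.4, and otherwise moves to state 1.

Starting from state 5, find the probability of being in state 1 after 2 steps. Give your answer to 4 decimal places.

Sum over the intermediate state after 1 step:
P = P(state 5→state 1)·P(state 1→state 1) + P(state 5→state 5)·P(state 5→state 1) + P(state 5→state 3)·P(state 3→state 1)
  = 0.4×0.4 + 0.3×0.4 + 0.3×0.2
  = 0.1600 + 0.1200 + 0.0600 = 0.3400

0.3400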